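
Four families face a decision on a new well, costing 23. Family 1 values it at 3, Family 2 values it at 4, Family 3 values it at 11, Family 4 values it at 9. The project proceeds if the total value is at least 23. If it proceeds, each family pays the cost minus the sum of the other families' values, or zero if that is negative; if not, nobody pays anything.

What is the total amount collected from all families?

Total value 27 ≥ cost 23, so it is built.
Family 1: others sum to 24; max(0, 23 - 24) = 0.
Family 2: others sum to 23; max(0, 23 - 23) = 0.
Family 3: others sum to 16; max(0, 23 - 16) = 7.
Family 4: others sum to 18; max(0, 23 - 18) = 5.
Total collected = 0 + 0 + 7 + 5 = 12.

12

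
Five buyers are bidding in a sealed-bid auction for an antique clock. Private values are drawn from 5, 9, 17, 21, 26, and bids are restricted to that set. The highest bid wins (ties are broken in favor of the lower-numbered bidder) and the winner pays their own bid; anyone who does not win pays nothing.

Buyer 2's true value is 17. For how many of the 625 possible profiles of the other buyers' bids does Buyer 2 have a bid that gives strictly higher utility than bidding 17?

Others bid (5, 5, 5, 5): truth gives 0; bid 9 gives 8 > 0. Violating.
Others bid (5, 5, 5, 9): truth gives 0; bid 9 gives 8 > 0. Violating.
Others bid (5, 5, 9, 5): truth gives 0; bid 9 gives 8 > 0. Violating.
Others bid (5, 5, 9, 9): truth gives 0; bid 9 gives 8 > 0. Violating.
Others bid (5, 5, 5, 17): truth gives 0; no alternative beats it.
Others bid (5, 5, 5, 21): truth gives 0; no alternative beats it.
(Checking all 625 profiles: 8 have a profitable deviation, 617 do not.)

8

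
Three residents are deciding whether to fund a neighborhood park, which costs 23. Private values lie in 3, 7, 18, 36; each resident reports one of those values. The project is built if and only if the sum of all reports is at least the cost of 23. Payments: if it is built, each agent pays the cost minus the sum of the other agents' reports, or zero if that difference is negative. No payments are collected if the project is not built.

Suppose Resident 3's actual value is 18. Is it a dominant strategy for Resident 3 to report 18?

Check each profile of the others' reports and compare truth against every alternative report.
Others report (3, 36): truth gives 18, best alternative gives 18.
Others report (7, 18): truth gives 18, best alternative gives 18.
Others report (7, 36): truth gives 18, best alternative gives 18.
Others report (18, 7): truth gives 18, best alternative gives 18.
Others report (18, 18): truth gives 18, best alternative gives 18.
Others report (18, 36): truth gives 18, best alternative gives 18.
(Remaining 10 profiles checked similarly; truth is weakly best in each.)
In every case the truthful report is at least as good as any alternative, so it is a dominant strategy.

Yes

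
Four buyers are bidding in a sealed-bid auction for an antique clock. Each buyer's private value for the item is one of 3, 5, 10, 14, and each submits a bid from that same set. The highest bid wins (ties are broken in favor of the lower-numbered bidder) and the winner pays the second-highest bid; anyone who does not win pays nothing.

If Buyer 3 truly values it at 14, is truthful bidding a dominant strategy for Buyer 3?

Yes

Check each profile of the others' bids and compare truth against every alternative bid.
Others bid (3, 10, 3): truth gives 4, best alternative gives 0.
Others bid (3, 10, 5): truth gives 4, best alternative gives 0.
Others bid (3, 10, 10): truth gives 4, best alternative gives 0.
Others bid (5, 10, 3): truth gives 4, best alternative gives 0.
Others bid (5, 10, 5): truth gives 4, best alternative gives 0.
Others bid (5, 10, 10): truth gives 4, best alternative gives 0.
(Remaining 58 profiles checked similarly; truth is weakly best in each.)
In every case the truthful bid is at least as good as any alternative, so it is a dominant strategy.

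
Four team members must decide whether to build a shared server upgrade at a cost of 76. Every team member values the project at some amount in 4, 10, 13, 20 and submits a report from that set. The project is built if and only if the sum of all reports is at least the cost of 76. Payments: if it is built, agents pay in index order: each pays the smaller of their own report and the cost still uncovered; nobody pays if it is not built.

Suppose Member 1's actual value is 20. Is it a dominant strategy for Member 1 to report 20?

Check each profile of the others' reports and compare truth against every alternative report.
Others report (4, 4, 4): truth gives 0, best alternative gives 0.
Others report (4, 4, 10): truth gives 0, best alternative gives 0.
Others report (4, 4, 13): truth gives 0, best alternative gives 0.
Others report (4, 4, 20): truth gives 0, best alternative gives 0.
Others report (4, 10, 4): truth gives 0, best alternative gives 0.
Others report (4, 10, 10): truth gives 0, best alternative gives 0.
(Remaining 58 profiles checked similarly; truth is weakly best in each.)
In every case the truthful report is at least as good as any alternative, so it is a dominant strategy.

Yes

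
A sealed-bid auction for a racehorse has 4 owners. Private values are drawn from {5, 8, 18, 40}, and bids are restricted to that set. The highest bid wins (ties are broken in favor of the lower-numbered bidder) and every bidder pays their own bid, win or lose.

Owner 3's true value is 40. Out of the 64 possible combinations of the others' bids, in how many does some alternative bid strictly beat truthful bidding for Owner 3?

Others bid (5, 5, 5): truth gives 0; bid 8 gives 32 > 0. Violating.
Others bid (5, 5, 8): truth gives 0; bid 8 gives 32 > 0. Violating.
Others bid (5, 5, 18): truth gives 0; bid 18 gives 22 > 0. Violating.
Others bid (5, 8, 5): truth gives 0; bid 18 gives 22 > 0. Violating.
Others bid (5, 5, 40): truth gives 0; no alternative beats it.
Others bid (5, 8, 40): truth gives 0; no alternative beats it.
(Checking all 64 profiles: 40 have a profitable deviation, 24 do not.)

40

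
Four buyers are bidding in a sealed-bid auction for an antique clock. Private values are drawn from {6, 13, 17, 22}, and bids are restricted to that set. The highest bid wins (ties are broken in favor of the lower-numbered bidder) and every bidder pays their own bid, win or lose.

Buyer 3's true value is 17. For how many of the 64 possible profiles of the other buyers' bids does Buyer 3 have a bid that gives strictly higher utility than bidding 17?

54

Others bid (6, 6, 6): truth gives 0; bid 13 gives 4 > 0. Violating.
Others bid (6, 6, 13): truth gives 0; bid 13 gives 4 > 0. Violating.
Others bid (6, 6, 22): truth gives -17; bid 22 gives -5 > -17. Violating.
Others bid (6, 13, 22): truth gives -17; bid 22 gives -5 > -17. Violating.
Others bid (6, 6, 17): truth gives 0; no alternative beats it.
Others bid (6, 13, 6): truth gives 0; no alternative beats it.
(Checking all 64 profiles: 54 have a profitable deviation, 10 do not.)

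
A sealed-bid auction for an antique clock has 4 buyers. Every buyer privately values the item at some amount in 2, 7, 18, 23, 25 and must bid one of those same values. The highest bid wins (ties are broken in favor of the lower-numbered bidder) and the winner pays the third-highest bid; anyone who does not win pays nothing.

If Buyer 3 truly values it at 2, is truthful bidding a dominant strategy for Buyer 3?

Yes

Check each profile of the others' bids and compare truth against every alternative bid.
Others bid (2, 2, 2): truth gives 0, best alternative gives 0.
Others bid (2, 2, 7): truth gives 0, best alternative gives 0.
Others bid (2, 2, 18): truth gives 0, best alternative gives 0.
Others bid (2, 2, 23): truth gives 0, best alternative gives 0.
Others bid (2, 2, 25): truth gives 0, best alternative gives 0.
Others bid (2, 7, 2): truth gives 0, best alternative gives 0.
(Remaining 119 profiles checked similarly; truth is weakly best in each.)
In every case the truthful bid is at least as good as any alternative, so it is a dominant strategy.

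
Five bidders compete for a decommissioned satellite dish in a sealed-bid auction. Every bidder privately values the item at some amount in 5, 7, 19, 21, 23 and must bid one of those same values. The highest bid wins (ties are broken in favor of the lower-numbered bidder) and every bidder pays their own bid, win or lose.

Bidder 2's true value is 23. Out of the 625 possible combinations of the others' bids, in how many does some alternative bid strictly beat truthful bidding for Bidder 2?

Others bid (5, 5, 5, 5): truth gives 0; bid 7 gives 16 > 0. Violating.
Others bid (5, 5, 5, 7): truth gives 0; bid 7 gives 16 > 0. Violating.
Others bid (5, 5, 5, 19): truth gives 0; bid 19 gives 4 > 0. Violating.
Others bid (5, 5, 5, 21): truth gives 0; bid 21 gives 2 > 0. Violating.
Others bid (5, 5, 5, 23): truth gives 0; no alternative beats it.
Others bid (5, 5, 7, 23): truth gives 0; no alternative beats it.
(Checking all 625 profiles: 317 have a profitable deviation, 308 do not.)

317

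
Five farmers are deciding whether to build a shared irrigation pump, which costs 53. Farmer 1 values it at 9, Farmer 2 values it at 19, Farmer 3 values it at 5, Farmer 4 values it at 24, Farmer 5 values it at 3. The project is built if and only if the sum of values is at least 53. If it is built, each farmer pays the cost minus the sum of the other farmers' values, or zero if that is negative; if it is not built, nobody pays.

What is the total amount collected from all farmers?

31

Total value 60 ≥ cost 53, so it is built.
Farmer 1: others sum to 51; max(0, 53 - 51) = 2.
Farmer 2: others sum to 41; max(0, 53 - 41) = 12.
Farmer 3: others sum to 55; max(0, 53 - 55) = 0.
Farmer 4: others sum to 36; max(0, 53 - 36) = 17.
Farmer 5: others sum to 57; max(0, 53 - 57) = 0.
Total collected = 2 + 12 + 0 + 17 + 0 = 31.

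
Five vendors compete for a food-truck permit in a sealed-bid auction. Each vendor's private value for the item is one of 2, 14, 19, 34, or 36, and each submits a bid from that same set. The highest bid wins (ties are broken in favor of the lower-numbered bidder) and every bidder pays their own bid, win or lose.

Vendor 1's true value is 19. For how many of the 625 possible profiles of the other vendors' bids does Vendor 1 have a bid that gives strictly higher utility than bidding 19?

Others bid (2, 2, 2, 2): truth gives 0; bid 2 gives 17 > 0. Violating.
Others bid (2, 2, 2, 14): truth gives 0; bid 14 gives 5 > 0. Violating.
Others bid (2, 2, 2, 34): truth gives -19; bid 2 gives -2 > -19. Violating.
Others bid (2, 2, 2, 36): truth gives -19; bid 2 gives -2 > -19. Violating.
Others bid (2, 2, 2, 19): truth gives 0; no alternative beats it.
Others bid (2, 2, 14, 19): truth gives 0; no alternative beats it.
(Checking all 625 profiles: 560 have a profitable deviation, 65 do not.)

560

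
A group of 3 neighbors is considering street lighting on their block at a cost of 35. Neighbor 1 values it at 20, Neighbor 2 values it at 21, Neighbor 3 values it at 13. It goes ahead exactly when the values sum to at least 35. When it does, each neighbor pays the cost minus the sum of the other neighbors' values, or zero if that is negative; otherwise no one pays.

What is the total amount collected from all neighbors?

3

Total value 54 ≥ cost 35, so it is built.
Neighbor 1: others sum to 34; max(0, 35 - 34) = 1.
Neighbor 2: others sum to 33; max(0, 35 - 33) = 2.
Neighbor 3: others sum to 41; max(0, 35 - 41) = 0.
Total collected = 1 + 2 + 0 = 3.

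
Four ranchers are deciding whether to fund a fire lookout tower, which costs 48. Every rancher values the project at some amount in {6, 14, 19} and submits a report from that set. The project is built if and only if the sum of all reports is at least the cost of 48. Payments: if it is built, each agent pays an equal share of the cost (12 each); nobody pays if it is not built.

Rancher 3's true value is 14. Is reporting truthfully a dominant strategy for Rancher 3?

Consider the case where Rancher 1 reports 6, Rancher 2 reports 6 and Rancher 4 reports 19.
Truthful report 14: project not built, utility 0.
Report 19 instead: project built, pays 12, utility 14 - 12 = 2.
Since 2 > 0, reporting 19 is strictly better here, so truthful reporting is not dominant.

No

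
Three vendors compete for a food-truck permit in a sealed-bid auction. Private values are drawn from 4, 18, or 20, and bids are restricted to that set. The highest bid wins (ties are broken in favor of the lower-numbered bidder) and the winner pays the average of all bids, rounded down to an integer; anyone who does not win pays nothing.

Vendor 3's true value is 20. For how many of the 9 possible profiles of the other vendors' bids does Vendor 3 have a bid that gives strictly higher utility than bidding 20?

1

Others bid (4, 4): truth gives 11; bid 18 gives 12 > 11. Violating.
Others bid (4, 18): truth gives 6; no alternative beats it.
Others bid (4, 20): truth gives 0; no alternative beats it.
(Checking all 9 profiles: 1 has a profitable deviation, 8 do not.)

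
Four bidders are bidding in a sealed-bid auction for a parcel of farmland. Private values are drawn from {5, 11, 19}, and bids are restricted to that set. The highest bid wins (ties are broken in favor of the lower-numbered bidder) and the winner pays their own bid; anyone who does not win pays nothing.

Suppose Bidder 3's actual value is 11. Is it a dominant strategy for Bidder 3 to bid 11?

Yes

Check each profile of the others' bids and compare truth against every alternative bid.
Others bid (5, 5, 5): truth gives 0, best alternative gives 0.
Others bid (5, 5, 11): truth gives 0, best alternative gives 0.
Others bid (5, 5, 19): truth gives 0, best alternative gives 0.
Others bid (5, 11, 5): truth gives 0, best alternative gives 0.
Others bid (5, 11, 11): truth gives 0, best alternative gives 0.
Others bid (5, 11, 19): truth gives 0, best alternative gives 0.
(Remaining 21 profiles checked similarly; truth is weakly best in each.)
In every case the truthful bid is at least as good as any alternative, so it is a dominant strategy.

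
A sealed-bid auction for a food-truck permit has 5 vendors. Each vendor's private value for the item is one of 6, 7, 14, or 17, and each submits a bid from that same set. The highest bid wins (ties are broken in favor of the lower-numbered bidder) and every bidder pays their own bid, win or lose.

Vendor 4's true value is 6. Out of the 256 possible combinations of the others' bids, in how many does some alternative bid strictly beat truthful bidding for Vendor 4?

Others bid (6, 6, 6, 6): truth gives -6; bid 7 gives -1 > -6. Violating.
Others bid (6, 6, 6, 7): truth gives -6; bid 7 gives -1 > -6. Violating.
Others bid (6, 6, 6, 14): truth gives -6; no alternative beats it.
Others bid (6, 6, 6, 17): truth gives -6; no alternative beats it.
(Checking all 256 profiles: 2 have a profitable deviation, 254 do not.)

2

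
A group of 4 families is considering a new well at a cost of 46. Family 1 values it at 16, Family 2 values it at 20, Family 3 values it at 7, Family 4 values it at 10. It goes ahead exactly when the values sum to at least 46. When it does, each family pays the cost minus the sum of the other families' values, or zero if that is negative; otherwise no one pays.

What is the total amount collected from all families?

25

Total value 53 ≥ cost 46, so it is built.
Family 1: others sum to 37; max(0, 46 - 37) = 9.
Family 2: others sum to 33; max(0, 46 - 33) = 13.
Family 3: others sum to 46; max(0, 46 - 46) = 0.
Family 4: others sum to 43; max(0, 46 - 43) = 3.
Total collected = 9 + 13 + 0 + 3 = 25.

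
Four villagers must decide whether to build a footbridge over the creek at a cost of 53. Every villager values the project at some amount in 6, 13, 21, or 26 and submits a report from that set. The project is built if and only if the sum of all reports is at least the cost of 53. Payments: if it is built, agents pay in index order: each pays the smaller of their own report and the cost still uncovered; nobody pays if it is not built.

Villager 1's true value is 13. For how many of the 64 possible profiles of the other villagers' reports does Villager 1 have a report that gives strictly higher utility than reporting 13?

38

Others report (6, 21, 21): truth gives 0; report 6 gives 7 > 0. Violating.
Others report (6, 21, 26): truth gives 0; report 6 gives 7 > 0. Violating.
Others report (6, 26, 21): truth gives 0; report 6 gives 7 > 0. Violating.
Others report (6, 26, 26): truth gives 0; report 6 gives 7 > 0. Violating.
Others report (6, 6, 6): truth gives 0; no alternative beats it.
Others report (6, 6, 13): truth gives 0; no alternative beats it.
(Checking all 64 profiles: 38 have a profitable deviation, 26 do not.)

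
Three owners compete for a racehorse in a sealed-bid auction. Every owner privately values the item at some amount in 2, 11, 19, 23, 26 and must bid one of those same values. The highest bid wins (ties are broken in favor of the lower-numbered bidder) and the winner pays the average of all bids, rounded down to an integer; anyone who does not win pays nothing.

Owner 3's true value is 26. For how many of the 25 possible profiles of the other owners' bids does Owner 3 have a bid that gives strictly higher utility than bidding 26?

9

Others bid (2, 2): truth gives 16; bid 11 gives 21 > 16. Violating.
Others bid (2, 11): truth gives 13; bid 19 gives 16 > 13. Violating.
Others bid (2, 19): truth gives 11; bid 23 gives 12 > 11. Violating.
Others bid (11, 2): truth gives 13; bid 19 gives 16 > 13. Violating.
Others bid (2, 23): truth gives 9; no alternative beats it.
Others bid (2, 26): truth gives 0; no alternative beats it.
(Checking all 25 profiles: 9 have a profitable deviation, 16 do not.)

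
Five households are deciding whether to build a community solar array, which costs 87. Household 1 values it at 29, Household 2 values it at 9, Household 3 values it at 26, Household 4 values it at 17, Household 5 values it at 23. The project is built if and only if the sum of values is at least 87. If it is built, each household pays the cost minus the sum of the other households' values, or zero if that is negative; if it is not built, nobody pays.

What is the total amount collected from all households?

27

Total value 104 ≥ cost 87, so it is built.
Household 1: others sum to 75; max(0, 87 - 75) = 12.
Household 2: others sum to 95; max(0, 87 - 95) = 0.
Household 3: others sum to 78; max(0, 87 - 78) = 9.
Household 4: others sum to 87; max(0, 87 - 87) = 0.
Household 5: others sum to 81; max(0, 87 - 81) = 6.
Total collected = 12 + 0 + 9 + 0 + 6 = 27.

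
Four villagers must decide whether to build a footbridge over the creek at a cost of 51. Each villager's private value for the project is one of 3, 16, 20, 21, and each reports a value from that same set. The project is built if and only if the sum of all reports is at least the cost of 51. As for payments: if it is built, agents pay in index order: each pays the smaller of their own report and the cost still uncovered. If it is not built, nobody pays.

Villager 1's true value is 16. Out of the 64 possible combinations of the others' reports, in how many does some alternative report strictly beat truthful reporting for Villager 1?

27

Others report (16, 16, 16): truth gives 0; report 3 gives 13 > 0. Violating.
Others report (16, 16, 20): truth gives 0; report 3 gives 13 > 0. Violating.
Others report (16, 16, 21): truth gives 0; report 3 gives 13 > 0. Violating.
Others report (16, 20, 16): truth gives 0; report 3 gives 13 > 0. Violating.
Others report (3, 3, 3): truth gives 0; no alternative beats it.
Others report (3, 3, 16): truth gives 0; no alternative beats it.
(Checking all 64 profiles: 27 have a profitable deviation, 37 do not.)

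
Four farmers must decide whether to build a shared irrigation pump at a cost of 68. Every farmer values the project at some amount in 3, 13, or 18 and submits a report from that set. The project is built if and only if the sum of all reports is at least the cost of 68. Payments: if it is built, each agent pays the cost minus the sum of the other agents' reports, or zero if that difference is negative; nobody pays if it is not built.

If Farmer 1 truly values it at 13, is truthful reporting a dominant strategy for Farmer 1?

Yes

Check each profile of the others' reports and compare truth against every alternative report.
Others report (3, 3, 3): truth gives 0, best alternative gives 0.
Others report (3, 3, 13): truth gives 0, best alternative gives 0.
Others report (3, 3, 18): truth gives 0, best alternative gives 0.
Others report (3, 13, 3): truth gives 0, best alternative gives 0.
Others report (3, 13, 13): truth gives 0, best alternative gives 0.
Others report (3, 13, 18): truth gives 0, best alternative gives 0.
(Remaining 21 profiles checked similarly; truth is weakly best in each.)
In every case the truthful report is at least as good as any alternative, so it is a dominant strategy.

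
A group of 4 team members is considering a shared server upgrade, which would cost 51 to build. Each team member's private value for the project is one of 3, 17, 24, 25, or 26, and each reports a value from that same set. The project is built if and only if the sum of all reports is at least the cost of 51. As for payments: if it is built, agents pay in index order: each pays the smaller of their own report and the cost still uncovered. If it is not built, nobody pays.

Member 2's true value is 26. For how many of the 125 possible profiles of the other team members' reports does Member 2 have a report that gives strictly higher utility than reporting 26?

Others report (3, 3, 24): truth gives 0; report 24 gives 2 > 0. Violating.
Others report (3, 3, 25): truth gives 0; report 24 gives 2 > 0. Violating.
Others report (3, 3, 26): truth gives 0; report 24 gives 2 > 0. Violating.
Others report (3, 17, 17): truth gives 0; report 17 gives 9 > 0. Violating.
Others report (3, 3, 3): truth gives 0; no alternative beats it.
Others report (3, 3, 17): truth gives 0; no alternative beats it.
(Checking all 125 profiles: 121 have a profitable deviation, 4 do not.)

121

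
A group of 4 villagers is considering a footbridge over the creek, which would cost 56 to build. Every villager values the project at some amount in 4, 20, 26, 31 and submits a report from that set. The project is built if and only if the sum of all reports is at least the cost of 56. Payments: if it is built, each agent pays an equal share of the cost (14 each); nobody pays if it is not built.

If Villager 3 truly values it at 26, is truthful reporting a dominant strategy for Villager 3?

No

Consider the case where Villager 1 reports 4, Villager 2 reports 4 and Villager 4 reports 20.
Truthful report 26: project not built, utility 0.
Report 31 instead: project built, pays 14, utility 26 - 14 = 12.
Since 12 > 0, reporting 31 is strictly better here, so truthful reporting is not dominant.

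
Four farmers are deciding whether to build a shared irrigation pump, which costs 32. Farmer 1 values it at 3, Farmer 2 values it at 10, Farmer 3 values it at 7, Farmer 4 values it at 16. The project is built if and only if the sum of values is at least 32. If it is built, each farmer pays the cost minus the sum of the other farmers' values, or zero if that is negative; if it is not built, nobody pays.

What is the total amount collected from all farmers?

Total value 36 ≥ cost 32, so it is built.
Farmer 1: others sum to 33; max(0, 32 - 33) = 0.
Farmer 2: others sum to 26; max(0, 32 - 26) = 6.
Farmer 3: others sum to 29; max(0, 32 - 29) = 3.
Farmer 4: others sum to 20; max(0, 32 - 20) = 12.
Total collected = 0 + 6 + 3 + 12 = 21.

21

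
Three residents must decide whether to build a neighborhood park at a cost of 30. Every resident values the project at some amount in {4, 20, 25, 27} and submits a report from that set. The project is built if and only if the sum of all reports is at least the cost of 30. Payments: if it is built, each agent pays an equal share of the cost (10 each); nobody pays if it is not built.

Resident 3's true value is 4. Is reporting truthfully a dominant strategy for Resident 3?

Yes

Check each profile of the others' reports and compare truth against every alternative report.
Others report (4, 20): truth gives 0, best alternative gives -6.
Others report (20, 4): truth gives 0, best alternative gives -6.
Others report (4, 25): truth gives -6, best alternative gives -6.
Others report (4, 27): truth gives -6, best alternative gives -6.
Others report (20, 20): truth gives -6, best alternative gives -6.
Others report (20, 25): truth gives -6, best alternative gives -6.
(Remaining 10 profiles checked similarly; truth is weakly best in each.)
In every case the truthful report is at least as good as any alternative, so it is a dominant strategy.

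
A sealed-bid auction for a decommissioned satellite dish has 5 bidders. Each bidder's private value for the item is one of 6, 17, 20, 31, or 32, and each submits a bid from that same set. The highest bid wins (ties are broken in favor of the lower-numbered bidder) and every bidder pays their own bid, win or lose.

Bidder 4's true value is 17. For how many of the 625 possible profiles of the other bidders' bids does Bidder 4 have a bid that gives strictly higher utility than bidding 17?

Others bid (6, 6, 6, 20): truth gives -17; bid 20 gives -3 > -17. Violating.
Others bid (6, 6, 6, 31): truth gives -17; bid 6 gives -6 > -17. Violating.
Others bid (6, 6, 6, 32): truth gives -17; bid 6 gives -6 > -17. Violating.
Others bid (6, 6, 17, 6): truth gives -17; bid 20 gives -3 > -17. Violating.
Others bid (6, 6, 6, 6): truth gives 0; no alternative beats it.
Others bid (6, 6, 6, 17): truth gives 0; no alternative beats it.
(Checking all 625 profiles: 623 have a profitable deviation, 2 do not.)

623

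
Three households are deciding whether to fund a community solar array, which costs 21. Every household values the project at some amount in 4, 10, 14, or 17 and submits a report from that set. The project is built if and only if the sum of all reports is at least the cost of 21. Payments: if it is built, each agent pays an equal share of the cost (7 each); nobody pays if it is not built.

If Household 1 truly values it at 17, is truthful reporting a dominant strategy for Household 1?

Yes

Check each profile of the others' reports and compare truth against every alternative report.
Others report (4, 4): truth gives 10, best alternative gives 10.
Others report (4, 10): truth gives 10, best alternative gives 10.
Others report (4, 14): truth gives 10, best alternative gives 10.
Others report (4, 17): truth gives 10, best alternative gives 10.
Others report (10, 4): truth gives 10, best alternative gives 10.
Others report (10, 10): truth gives 10, best alternative gives 10.
(Remaining 10 profiles checked similarly; truth is weakly best in each.)
In every case the truthful report is at least as good as any alternative, so it is a dominant strategy.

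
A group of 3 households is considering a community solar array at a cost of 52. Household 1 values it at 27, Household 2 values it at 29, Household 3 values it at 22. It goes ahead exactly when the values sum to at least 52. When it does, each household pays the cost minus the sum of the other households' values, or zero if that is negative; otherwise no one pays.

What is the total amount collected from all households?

4

Total value 78 ≥ cost 52, so it is built.
Household 1: others sum to 51; max(0, 52 - 51) = 1.
Household 2: others sum to 49; max(0, 52 - 49) = 3.
Household 3: others sum to 56; max(0, 52 - 56) = 0.
Total collected = 1 + 3 + 0 = 4.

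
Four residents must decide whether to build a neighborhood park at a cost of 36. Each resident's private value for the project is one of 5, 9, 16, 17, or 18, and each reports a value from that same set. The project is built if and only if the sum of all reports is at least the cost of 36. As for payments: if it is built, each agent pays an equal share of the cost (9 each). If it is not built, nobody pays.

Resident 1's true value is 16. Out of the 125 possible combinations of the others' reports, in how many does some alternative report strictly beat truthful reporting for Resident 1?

Others report (5, 5, 9): truth gives 0; report 17 gives 7 > 0. Violating.
Others report (5, 9, 5): truth gives 0; report 17 gives 7 > 0. Violating.
Others report (9, 5, 5): truth gives 0; report 17 gives 7 > 0. Violating.
Others report (5, 5, 5): truth gives 0; no alternative beats it.
Others report (5, 5, 16): truth gives 7; no alternative beats it.
(Checking all 125 profiles: 3 have a profitable deviation, 122 do not.)

3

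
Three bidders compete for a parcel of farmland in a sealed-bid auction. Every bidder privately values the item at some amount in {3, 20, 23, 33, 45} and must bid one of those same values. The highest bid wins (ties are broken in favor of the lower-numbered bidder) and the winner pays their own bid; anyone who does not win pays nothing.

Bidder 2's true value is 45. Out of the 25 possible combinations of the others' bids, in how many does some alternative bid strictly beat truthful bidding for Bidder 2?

Others bid (3, 3): truth gives 0; bid 20 gives 25 > 0. Violating.
Others bid (3, 20): truth gives 0; bid 20 gives 25 > 0. Violating.
Others bid (3, 23): truth gives 0; bid 23 gives 22 > 0. Violating.
Others bid (3, 33): truth gives 0; bid 33 gives 12 > 0. Violating.
Others bid (3, 45): truth gives 0; no alternative beats it.
Others bid (20, 45): truth gives 0; no alternative beats it.
(Checking all 25 profiles: 12 have a profitable deviation, 13 do not.)

12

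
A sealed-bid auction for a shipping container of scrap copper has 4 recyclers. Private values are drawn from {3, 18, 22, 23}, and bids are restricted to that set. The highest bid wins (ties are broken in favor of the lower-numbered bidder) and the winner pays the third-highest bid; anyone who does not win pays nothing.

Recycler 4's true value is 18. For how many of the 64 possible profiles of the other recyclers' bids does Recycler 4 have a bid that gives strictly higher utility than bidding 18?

6

Others bid (3, 3, 18): truth gives 0; bid 22 gives 15 > 0. Violating.
Others bid (3, 3, 22): truth gives 0; bid 23 gives 15 > 0. Violating.
Others bid (3, 18, 3): truth gives 0; bid 22 gives 15 > 0. Violating.
Others bid (3, 22, 3): truth gives 0; bid 23 gives 15 > 0. Violating.
Others bid (3, 3, 3): truth gives 15; no alternative beats it.
Others bid (3, 3, 23): truth gives 0; no alternative beats it.
(Checking all 64 profiles: 6 have a profitable deviation, 58 do not.)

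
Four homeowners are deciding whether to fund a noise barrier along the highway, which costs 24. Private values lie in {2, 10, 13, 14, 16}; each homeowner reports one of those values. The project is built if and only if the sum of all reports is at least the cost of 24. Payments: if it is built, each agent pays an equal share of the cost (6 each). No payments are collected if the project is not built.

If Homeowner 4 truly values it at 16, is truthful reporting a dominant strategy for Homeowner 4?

Check each profile of the others' reports and compare truth against every alternative report.
Others report (2, 2, 10): truth gives 10, best alternative gives 10.
Others report (2, 2, 13): truth gives 10, best alternative gives 10.
Others report (2, 2, 14): truth gives 10, best alternative gives 10.
Others report (2, 2, 16): truth gives 10, best alternative gives 10.
Others report (2, 10, 2): truth gives 10, best alternative gives 10.
Others report (2, 10, 10): truth gives 10, best alternative gives 10.
(Remaining 119 profiles checked similarly; truth is weakly best in each.)
In every case the truthful report is at least as good as any alternative, so it is a dominant strategy.

Yes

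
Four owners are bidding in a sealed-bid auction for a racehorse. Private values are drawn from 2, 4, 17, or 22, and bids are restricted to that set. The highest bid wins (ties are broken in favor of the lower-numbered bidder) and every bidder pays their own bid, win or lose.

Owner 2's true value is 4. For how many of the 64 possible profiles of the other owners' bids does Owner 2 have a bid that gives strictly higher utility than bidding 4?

60

Others bid (2, 2, 17): truth gives -4; bid 2 gives -2 > -4. Violating.
Others bid (2, 2, 22): truth gives -4; bid 2 gives -2 > -4. Violating.
Others bid (2, 4, 17): truth gives -4; bid 2 gives -2 > -4. Violating.
Others bid (2, 4, 22): truth gives -4; bid 2 gives -2 > -4. Violating.
Others bid (2, 2, 2): truth gives 0; no alternative beats it.
Others bid (2, 2, 4): truth gives 0; no alternative beats it.
(Checking all 64 profiles: 60 have a profitable deviation, 4 do not.)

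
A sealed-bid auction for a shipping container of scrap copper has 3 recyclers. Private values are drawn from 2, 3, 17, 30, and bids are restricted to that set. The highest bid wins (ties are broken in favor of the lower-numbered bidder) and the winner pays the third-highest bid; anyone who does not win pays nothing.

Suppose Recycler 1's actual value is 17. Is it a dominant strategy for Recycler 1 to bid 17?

No

Consider the case where Recycler 2 bids 2 and Recycler 3 bids 30.
Truthful bid 17: loses, pays 0, utility 0.
Bid 30 instead: wins, pays 2, utility 17 - 2 = 15.
Since 15 > 0, bidding 30 is strictly better here, so truthful bidding is not dominant.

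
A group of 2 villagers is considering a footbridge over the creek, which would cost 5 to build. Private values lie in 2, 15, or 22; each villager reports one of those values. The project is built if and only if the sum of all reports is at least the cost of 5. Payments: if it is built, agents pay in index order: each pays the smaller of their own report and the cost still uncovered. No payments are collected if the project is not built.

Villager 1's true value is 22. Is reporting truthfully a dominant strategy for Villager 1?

No

Consider the case where Villager 2 reports 15.
Truthful report 22: project built, pays 5, utility 22 - 5 = 17.
Report 2 instead: project built, pays 2, utility 22 - 2 = 20.
Since 20 > 17, reporting 2 is strictly better here, so truthful reporting is not dominant.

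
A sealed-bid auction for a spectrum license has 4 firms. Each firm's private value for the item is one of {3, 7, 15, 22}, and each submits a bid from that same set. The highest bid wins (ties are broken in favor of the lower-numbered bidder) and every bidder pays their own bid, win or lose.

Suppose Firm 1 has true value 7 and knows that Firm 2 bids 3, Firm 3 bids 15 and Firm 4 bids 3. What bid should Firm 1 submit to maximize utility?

Bid 3: loses but pays 3, utility -3.
Bid 7: loses but pays 7, utility -7.
Bid 15: wins, pays 15, utility 7 - 15 = -8.
Bid 22: wins, pays 22, utility 7 - 22 = -15.
The best choice is 3 with utility -3.

3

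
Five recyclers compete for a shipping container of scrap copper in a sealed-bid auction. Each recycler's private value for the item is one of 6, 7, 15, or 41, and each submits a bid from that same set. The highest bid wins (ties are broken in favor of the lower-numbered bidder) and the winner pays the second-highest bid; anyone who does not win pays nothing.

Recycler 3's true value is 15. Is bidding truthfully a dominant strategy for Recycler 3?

Check each profile of the others' bids and compare truth against every alternative bid.
Others bid (6, 6, 6, 6): truth gives 9, best alternative gives 9.
Others bid (6, 6, 6, 7): truth gives 8, best alternative gives 8.
Others bid (6, 6, 7, 6): truth gives 8, best alternative gives 8.
Others bid (6, 6, 7, 7): truth gives 8, best alternative gives 8.
Others bid (6, 7, 6, 6): truth gives 8, best alternative gives 8.
Others bid (6, 7, 6, 7): truth gives 8, best alternative gives 8.
(Remaining 250 profiles checked similarly; truth is weakly best in each.)
In every case the truthful bid is at least as good as any alternative, so it is a dominant strategy.

Yes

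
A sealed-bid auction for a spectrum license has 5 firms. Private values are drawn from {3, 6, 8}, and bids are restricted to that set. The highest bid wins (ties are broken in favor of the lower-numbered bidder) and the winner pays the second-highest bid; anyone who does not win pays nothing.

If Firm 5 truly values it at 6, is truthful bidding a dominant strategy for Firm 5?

Check each profile of the others' bids and compare truth against every alternative bid.
Others bid (3, 3, 3, 3): truth gives 3, best alternative gives 3.
Others bid (3, 3, 3, 6): truth gives 0, best alternative gives 0.
Others bid (3, 3, 3, 8): truth gives 0, best alternative gives 0.
Others bid (3, 3, 6, 3): truth gives 0, best alternative gives 0.
Others bid (3, 3, 6, 6): truth gives 0, best alternative gives 0.
Others bid (3, 3, 6, 8): truth gives 0, best alternative gives 0.
(Remaining 75 profiles checked similarly; truth is weakly best in each.)
In every case the truthful bid is at least as good as any alternative, so it is a dominant strategy.

Yes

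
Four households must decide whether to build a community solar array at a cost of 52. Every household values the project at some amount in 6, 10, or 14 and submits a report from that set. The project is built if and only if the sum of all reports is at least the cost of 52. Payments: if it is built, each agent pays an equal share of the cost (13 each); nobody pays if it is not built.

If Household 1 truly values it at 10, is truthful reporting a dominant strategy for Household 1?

Consider the case where Household 2 reports 14, Household 3 reports 14 and Household 4 reports 14.
Truthful report 10: project built, pays 13, utility 10 - 13 = -3.
Report 6 instead: project not built, utility 0.
Since 0 > -3, reporting 6 is strictly better here, so truthful reporting is not dominant.

No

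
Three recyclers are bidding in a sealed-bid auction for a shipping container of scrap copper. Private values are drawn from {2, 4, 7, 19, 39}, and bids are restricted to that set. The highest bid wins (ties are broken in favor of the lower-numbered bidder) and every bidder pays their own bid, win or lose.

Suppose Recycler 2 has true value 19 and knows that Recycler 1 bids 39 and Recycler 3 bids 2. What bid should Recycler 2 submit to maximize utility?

Bid 2: loses but pays 2, utility -2.
Bid 4: loses but pays 4, utility -4.
Bid 7: loses but pays 7, utility -7.
Bid 19: loses but pays 19, utility -19.
Bid 39: loses but pays 39, utility -39.
The best choice is 2 with utility -2.

2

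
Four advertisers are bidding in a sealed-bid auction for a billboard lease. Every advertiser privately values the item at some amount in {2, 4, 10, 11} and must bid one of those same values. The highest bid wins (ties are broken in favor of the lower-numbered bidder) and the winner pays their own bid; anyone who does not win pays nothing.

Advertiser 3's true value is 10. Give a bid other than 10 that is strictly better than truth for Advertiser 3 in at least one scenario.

4

Suppose Advertiser 1 bids 2, Advertiser 2 bids 2 and Advertiser 4 bids 2.
Bid 10: wins, pays 10, utility 10 - 10 = 0.
Bid 4: wins, pays 4, utility 10 - 4 = 6.
So bidding 4 beats truth here (6 > 0).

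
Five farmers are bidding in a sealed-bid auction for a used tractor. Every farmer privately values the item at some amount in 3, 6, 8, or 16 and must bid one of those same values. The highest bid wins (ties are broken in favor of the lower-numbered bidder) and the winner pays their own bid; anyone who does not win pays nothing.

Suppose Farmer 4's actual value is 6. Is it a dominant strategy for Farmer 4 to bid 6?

Check each profile of the others' bids and compare truth against every alternative bid.
Others bid (3, 3, 3, 3): truth gives 0, best alternative gives 0.
Others bid (3, 3, 3, 6): truth gives 0, best alternative gives 0.
Others bid (3, 3, 3, 8): truth gives 0, best alternative gives 0.
Others bid (3, 3, 3, 16): truth gives 0, best alternative gives 0.
Others bid (3, 3, 6, 3): truth gives 0, best alternative gives 0.
Others bid (3, 3, 6, 6): truth gives 0, best alternative gives 0.
(Remaining 250 profiles checked similarly; truth is weakly best in each.)
In every case the truthful bid is at least as good as any alternative, so it is a dominant strategy.

Yes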